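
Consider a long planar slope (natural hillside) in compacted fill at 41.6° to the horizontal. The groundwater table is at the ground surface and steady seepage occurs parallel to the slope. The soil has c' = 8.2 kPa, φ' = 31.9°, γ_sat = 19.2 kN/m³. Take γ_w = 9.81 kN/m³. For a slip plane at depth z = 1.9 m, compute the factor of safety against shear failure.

FS = 0.80

With seepage parallel to the slope and the water table at the surface, the effective normal stress on the slip plane uses the buoyant unit weight γ' = γ_sat − γ_w while the driving shear stress uses γ_sat:
FS = [c' + γ' z cos²β tanφ'] / [γ_sat z sinβ cosβ]
γ' = 19.2 − 9.81 = 9.39 kN/m³
Numerator = 8.2 + 9.39·1.9·cos²41.6°·tan31.9° = 8.2 + 9.39·1.9·0.5592·0.6224 = 14.410 kPa
Denominator = 19.2·1.9·sin41.6°·cos41.6° = 19.2·1.9·0.6639·0.7478 = 18.112 kPa
FS = 14.410 / 18.112 = 0.796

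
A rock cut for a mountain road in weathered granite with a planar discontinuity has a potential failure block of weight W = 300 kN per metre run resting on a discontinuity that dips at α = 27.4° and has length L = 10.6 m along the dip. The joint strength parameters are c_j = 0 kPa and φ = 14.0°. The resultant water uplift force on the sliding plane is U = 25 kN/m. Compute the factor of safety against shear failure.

FS = 0.44

Resolving the block weight along and normal to the plane and applying the Mohr–Coulomb strength on the joint:
N' = W cosα − U = 300·cos27.4° − 25 = 241.3 kN/m
Driving force T = W sinα = 300·sin27.4° = 138.1 kN/m
Resisting force R = c_j·L + N'·tanφ = 0·10.6 + 241.3·tan14.0° = 0.0 + 60.2 = 60.2 kN/m
FS = R / T = 60.2 / 138.1 = 0.436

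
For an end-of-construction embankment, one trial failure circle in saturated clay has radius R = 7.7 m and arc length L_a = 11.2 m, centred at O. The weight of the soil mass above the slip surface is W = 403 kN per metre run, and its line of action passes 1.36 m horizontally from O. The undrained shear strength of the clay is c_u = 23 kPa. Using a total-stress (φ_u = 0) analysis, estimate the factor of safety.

Taking moments about the centre O, the resisting moment is provided by the undrained shear strength acting along the arc:
M_R = c_u·L_a·R = 23·11.20·7.7 = 1983.5 kN·m/m
M_D = W·d = 403·1.36 = 548.1 kN·m/m
FS = M_R / M_D = 1983.5 / 548.1 = 3.619

FS = 3.62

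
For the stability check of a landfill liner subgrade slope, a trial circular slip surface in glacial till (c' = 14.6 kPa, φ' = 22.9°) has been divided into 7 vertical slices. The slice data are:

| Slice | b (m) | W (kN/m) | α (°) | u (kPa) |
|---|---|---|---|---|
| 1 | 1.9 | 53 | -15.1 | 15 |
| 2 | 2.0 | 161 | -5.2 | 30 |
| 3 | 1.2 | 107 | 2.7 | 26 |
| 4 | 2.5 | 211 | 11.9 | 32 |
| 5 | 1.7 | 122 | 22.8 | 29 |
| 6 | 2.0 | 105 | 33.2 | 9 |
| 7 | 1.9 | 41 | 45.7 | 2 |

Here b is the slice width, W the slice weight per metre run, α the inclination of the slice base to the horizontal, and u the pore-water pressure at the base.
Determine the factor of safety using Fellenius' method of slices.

Ordinary method of slices: FS = Σ[c'·Δl_i + (W_i cosα_i − u_i·Δl_i)·tanφ'] / Σ W_i sinα_i, with Δl_i = b_i / cosα_i.
Slice 1: Δl = 1.9/cos(-15.1°) = 1.968 m; N'_1 = 53·cos(-15.1°) − 15·1.968 = 21.7; c'Δl = 28.73; W sinα = -13.8
Slice 2: Δl = 2.0/cos(-5.2°) = 2.008 m; N'_2 = 161·cos(-5.2°) − 30·2.008 = 100.1; c'Δl = 29.32; W sinα = -14.6
Slice 3: Δl = 1.2/cos2.7° = 1.201 m; N'_3 = 107·cos2.7° − 26·1.201 = 75.6; c'Δl = 17.54; W sinα = 5.0
Slice 4: Δl = 2.5/cos11.9° = 2.555 m; N'_4 = 211·cos11.9° − 32·2.555 = 124.7; c'Δl = 37.30; W sinα = 43.5
Slice 5: Δl = 1.7/cos22.8° = 1.844 m; N'_5 = 122·cos22.8° − 29·1.844 = 59.0; c'Δl = 26.92; W sinα = 47.3
Slice 6: Δl = 2.0/cos33.2° = 2.390 m; N'_6 = 105·cos33.2° − 9·2.390 = 66.3; c'Δl = 34.90; W sinα = 57.5
Slice 7: Δl = 1.9/cos45.7° = 2.720 m; N'_7 = 41·cos45.7° − 2·2.720 = 23.2; c'Δl = 39.72; W sinα = 29.3
Σc'Δl = 214.4 kN/m; ΣN' = 470.6 kN/m; ΣW sinα = 154.3 kN/m
Resisting = 214.4 + 470.6·tan22.9° = 214.4 + 198.8 = 413.2 kN/m
FS = 413.2 / 154.3 = 2.679

FS = 2.68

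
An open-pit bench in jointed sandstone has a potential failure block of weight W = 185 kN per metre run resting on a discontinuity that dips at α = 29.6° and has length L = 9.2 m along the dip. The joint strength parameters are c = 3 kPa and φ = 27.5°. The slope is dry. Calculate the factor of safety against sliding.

Resolving the block weight along and normal to the plane and applying the Mohr–Coulomb strength on the joint:
N' = W cosα = 185·cos29.6° = 160.9 kN/m
Driving force T = W sinα = 185·sin29.6° = 91.4 kN/m
Resisting force R = c·L + N'·tanφ = 3·9.2 + 160.9·tan27.5° = 27.6 + 83.7 = 111.3 kN/m
FS = R / T = 111.3 / 91.4 = 1.218

FS = 1.22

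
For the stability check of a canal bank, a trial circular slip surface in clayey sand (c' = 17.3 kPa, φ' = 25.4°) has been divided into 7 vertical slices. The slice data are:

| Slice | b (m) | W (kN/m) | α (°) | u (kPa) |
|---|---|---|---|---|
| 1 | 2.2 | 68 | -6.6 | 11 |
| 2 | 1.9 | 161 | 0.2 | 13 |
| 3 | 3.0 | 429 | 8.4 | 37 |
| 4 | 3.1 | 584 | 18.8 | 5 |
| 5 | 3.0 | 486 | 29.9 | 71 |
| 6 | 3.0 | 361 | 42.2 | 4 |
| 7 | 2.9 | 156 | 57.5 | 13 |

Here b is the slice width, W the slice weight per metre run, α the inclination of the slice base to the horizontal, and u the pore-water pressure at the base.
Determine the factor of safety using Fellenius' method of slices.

Ordinary method of slices: FS = Σ[c'·Δl_i + (W_i cosα_i − u_i·Δl_i)·tanφ'] / Σ W_i sinα_i, with Δl_i = b_i / cosα_i.
Slice 1: Δl = 2.2/cos(-6.6°) = 2.215 m; N'_1 = 68·cos(-6.6°) − 11·2.215 = 43.2; c'Δl = 38.31; W sinα = -7.8
Slice 2: Δl = 1.9/cos0.2° = 1.900 m; N'_2 = 161·cos0.2° − 13·1.900 = 136.3; c'Δl = 32.87; W sinα = 0.6
Slice 3: Δl = 3.0/cos8.4° = 3.033 m; N'_3 = 429·cos8.4° − 37·3.033 = 312.2; c'Δl = 52.46; W sinα = 62.7
Slice 4: Δl = 3.1/cos18.8° = 3.275 m; N'_4 = 584·cos18.8° − 5·3.275 = 536.5; c'Δl = 56.65; W sinα = 188.2
Slice 5: Δl = 3.0/cos29.9° = 3.461 m; N'_5 = 486·cos29.9° − 71·3.461 = 175.6; c'Δl = 59.87; W sinα = 242.3
Slice 6: Δl = 3.0/cos42.2° = 4.050 m; N'_6 = 361·cos42.2° − 4·4.050 = 251.2; c'Δl = 70.06; W sinα = 242.5
Slice 7: Δl = 2.9/cos57.5° = 5.397 m; N'_7 = 156·cos57.5° − 13·5.397 = 13.7; c'Δl = 93.37; W sinα = 131.6
Σc'Δl = 403.6 kN/m; ΣN' = 1468.6 kN/m; ΣW sinα = 859.9 kN/m
Resisting = 403.6 + 1468.6·tan25.4° = 403.6 + 697.4 = 1101.0 kN/m
FS = 1101.0 / 859.9 = 1.280

FS = 1.28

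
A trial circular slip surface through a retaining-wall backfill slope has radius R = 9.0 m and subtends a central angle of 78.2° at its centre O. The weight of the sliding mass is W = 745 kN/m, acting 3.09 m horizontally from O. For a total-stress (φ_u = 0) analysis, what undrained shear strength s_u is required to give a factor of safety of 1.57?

FS = s_u·L_a·R / (W·d), so s_u = FS·W·d / (L_a·R).
Arc length L_a = R·θ = 9.0·(78.2°·π/180) = 9.0·1.3648 = 12.28 m
s_u = 1.57·745·3.09 / (12.28·9.0) = 3614.2 / 110.55 = 32.69 kPa

s_u = 32.7 kPa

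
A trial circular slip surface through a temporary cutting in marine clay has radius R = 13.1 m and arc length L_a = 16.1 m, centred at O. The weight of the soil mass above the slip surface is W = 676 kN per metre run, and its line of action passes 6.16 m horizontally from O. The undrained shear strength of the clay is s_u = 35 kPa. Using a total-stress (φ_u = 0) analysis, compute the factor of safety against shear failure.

FS = 1.77

Taking moments about the centre O, the resisting moment is provided by the undrained shear strength acting along the arc:
M_R = s_u·L_a·R = 35·16.10·13.1 = 7381.8 kN·m/m
M_D = W·d = 676·6.16 = 4164.2 kN·m/m
FS = M_R / M_D = 7381.8 / 4164.2 = 1.773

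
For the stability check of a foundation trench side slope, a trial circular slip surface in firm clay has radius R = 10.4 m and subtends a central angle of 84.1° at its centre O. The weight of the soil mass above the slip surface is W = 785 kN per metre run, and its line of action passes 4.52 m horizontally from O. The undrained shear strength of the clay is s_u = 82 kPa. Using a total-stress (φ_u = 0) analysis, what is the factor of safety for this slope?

Taking moments about the centre O, the resisting moment is provided by the undrained shear strength acting along the arc:
Arc length L_a = R·θ = 10.4·(84.1°·π/180) = 10.4·1.4678 = 15.27 m
M_R = s_u·L_a·R = 82·15.27·10.4 = 13018.3 kN·m/m
M_D = W·d = 785·4.52 = 3548.2 kN·m/m
FS = M_R / M_D = 13018.3 / 3548.2 = 3.669

FS = 3.67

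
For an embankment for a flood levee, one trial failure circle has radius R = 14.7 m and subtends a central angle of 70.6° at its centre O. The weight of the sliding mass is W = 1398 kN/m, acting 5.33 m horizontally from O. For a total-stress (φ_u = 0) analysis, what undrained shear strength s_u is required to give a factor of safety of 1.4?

FS = s_u·L_a·R / (W·d), so s_u = FS·W·d / (L_a·R).
Arc length L_a = R·θ = 14.7·(70.6°·π/180) = 14.7·1.2322 = 18.11 m
s_u = 1.4·1398·5.33 / (18.11·14.7) = 10431.9 / 266.27 = 39.18 kPa

s_u = 39.2 kPa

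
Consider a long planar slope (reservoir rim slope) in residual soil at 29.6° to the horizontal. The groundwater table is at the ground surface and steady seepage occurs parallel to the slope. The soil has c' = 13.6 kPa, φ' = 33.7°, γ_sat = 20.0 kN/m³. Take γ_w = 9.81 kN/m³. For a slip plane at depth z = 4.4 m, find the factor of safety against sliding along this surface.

With seepage parallel to the slope and the water table at the surface, the effective normal stress on the slip plane uses the buoyant unit weight γ' = γ_sat − γ_w while the driving shear stress uses γ_sat:
FS = [c' + γ' z cos²β tanφ'] / [γ_sat z sinβ cosβ]
γ' = 20.0 − 9.81 = 10.19 kN/m³
Numerator = 13.6 + 10.19·4.4·cos²29.6°·tan33.7° = 13.6 + 10.19·4.4·0.7560·0.6669 = 36.206 kPa
Denominator = 20.0·4.4·sin29.6°·cos29.6° = 20.0·4.4·0.4939·0.8695 = 37.794 kPa
FS = 36.206 / 37.794 = 0.958

FS = 0.96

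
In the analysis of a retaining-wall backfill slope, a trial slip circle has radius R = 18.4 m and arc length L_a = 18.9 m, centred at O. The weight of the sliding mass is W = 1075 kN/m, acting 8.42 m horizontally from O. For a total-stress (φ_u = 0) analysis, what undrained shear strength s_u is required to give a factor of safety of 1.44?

FS = s_u·L_a·R / (W·d), so s_u = FS·W·d / (L_a·R).
s_u = 1.44·1075·8.42 / (18.90·18.4) = 13034.2 / 347.76 = 37.48 kPa

s_u = 37.5 kPa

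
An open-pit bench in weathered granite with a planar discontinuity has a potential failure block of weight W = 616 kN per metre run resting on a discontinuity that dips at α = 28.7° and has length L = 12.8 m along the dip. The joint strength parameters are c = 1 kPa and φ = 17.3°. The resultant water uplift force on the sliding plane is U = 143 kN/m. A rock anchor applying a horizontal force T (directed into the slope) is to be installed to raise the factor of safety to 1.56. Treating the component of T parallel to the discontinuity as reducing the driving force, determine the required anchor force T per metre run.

Resolving forces along and normal to the sliding plane, with the horizontal anchor force T adding T·sinα to the effective normal force and T·cosα acting up the plane against the driving force:
FS = [cL + (W cosα − U + T sinα) tanφ] / [W sinα − T cosα]
Without the anchor: N' = 397.3 kN/m, driving T_d = 295.8 kN/m, resisting R = 1·12.8 + 397.3·tan17.3° = 136.6 kN/m, FS = 0.46.
Setting FS = 1.56 and solving for T:
1.56·(295.8 − T cos28.7°) = 136.6 + T sin28.7°·tan17.3°
T·(sin28.7°·tan17.3° + 1.56·cos28.7°) = 1.56·295.8 − 136.6
T·(0.4802·0.3115 + 1.56·0.8771) = 461.5 − 136.6 = 324.9
T·1.5179 = 324.9
T = 214.1 kN/m

T = 214 kN/m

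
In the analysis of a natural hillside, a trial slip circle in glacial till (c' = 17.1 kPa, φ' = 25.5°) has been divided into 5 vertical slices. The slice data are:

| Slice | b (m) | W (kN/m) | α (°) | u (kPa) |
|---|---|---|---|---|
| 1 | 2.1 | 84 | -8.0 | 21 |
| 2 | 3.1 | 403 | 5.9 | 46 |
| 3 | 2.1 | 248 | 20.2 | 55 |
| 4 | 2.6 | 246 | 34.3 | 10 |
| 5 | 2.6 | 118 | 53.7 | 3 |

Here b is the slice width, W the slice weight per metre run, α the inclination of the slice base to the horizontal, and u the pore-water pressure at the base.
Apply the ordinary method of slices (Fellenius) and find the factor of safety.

Ordinary method of slices: FS = Σ[c'·Δl_i + (W_i cosα_i − u_i·Δl_i)·tanφ'] / Σ W_i sinα_i, with Δl_i = b_i / cosα_i.
Slice 1: Δl = 2.1/cos(-8.0°) = 2.121 m; N'_1 = 84·cos(-8.0°) − 21·2.121 = 38.6; c'Δl = 36.26; W sinα = -11.7
Slice 2: Δl = 3.1/cos5.9° = 3.117 m; N'_2 = 403·cos5.9° − 46·3.117 = 257.5; c'Δl = 53.29; W sinα = 41.4
Slice 3: Δl = 2.1/cos20.2° = 2.238 m; N'_3 = 248·cos20.2° − 55·2.238 = 109.7; c'Δl = 38.26; W sinα = 85.6
Slice 4: Δl = 2.6/cos34.3° = 3.147 m; N'_4 = 246·cos34.3° − 10·3.147 = 171.7; c'Δl = 53.82; W sinα = 138.6
Slice 5: Δl = 2.6/cos53.7° = 4.392 m; N'_5 = 118·cos53.7° − 3·4.392 = 56.7; c'Δl = 75.10; W sinα = 95.1
Σc'Δl = 256.7 kN/m; ΣN' = 634.3 kN/m; ΣW sinα = 349.1 kN/m
Resisting = 256.7 + 634.3·tan25.5° = 256.7 + 302.5 = 559.3 kN/m
FS = 559.3 / 349.1 = 1.602

FS = 1.60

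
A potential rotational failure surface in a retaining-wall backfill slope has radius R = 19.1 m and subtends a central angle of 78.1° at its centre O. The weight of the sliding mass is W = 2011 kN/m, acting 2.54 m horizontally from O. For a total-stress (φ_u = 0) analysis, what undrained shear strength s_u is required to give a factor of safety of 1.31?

s_u = 13.5 kPa

FS = s_u·L_a·R / (W·d), so s_u = FS·W·d / (L_a·R).
Arc length L_a = R·θ = 19.1·(78.1°·π/180) = 19.1·1.3631 = 26.04 m
s_u = 1.31·2011·2.54 / (26.04·19.1) = 6691.4 / 497.27 = 13.46 kPa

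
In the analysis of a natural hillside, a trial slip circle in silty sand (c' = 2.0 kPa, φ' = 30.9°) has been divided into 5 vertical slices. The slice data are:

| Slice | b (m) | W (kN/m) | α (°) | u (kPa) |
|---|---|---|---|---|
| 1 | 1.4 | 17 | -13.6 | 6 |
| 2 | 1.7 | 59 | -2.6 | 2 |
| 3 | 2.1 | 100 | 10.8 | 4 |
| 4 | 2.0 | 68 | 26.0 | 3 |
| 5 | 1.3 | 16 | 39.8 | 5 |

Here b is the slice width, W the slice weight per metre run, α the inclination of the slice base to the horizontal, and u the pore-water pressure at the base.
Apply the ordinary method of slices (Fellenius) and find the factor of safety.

FS = 2.78

Ordinary method of slices: FS = Σ[c'·Δl_i + (W_i cosα_i − u_i·Δl_i)·tanφ'] / Σ W_i sinα_i, with Δl_i = b_i / cosα_i.
Slice 1: Δl = 1.4/cos(-13.6°) = 1.440 m; N'_1 = 17·cos(-13.6°) − 6·1.440 = 7.9; c'Δl = 2.88; W sinα = -4.0
Slice 2: Δl = 1.7/cos(-2.6°) = 1.702 m; N'_2 = 59·cos(-2.6°) − 2·1.702 = 55.5; c'Δl = 3.40; W sinα = -2.7
Slice 3: Δl = 2.1/cos10.8° = 2.138 m; N'_3 = 100·cos10.8° − 4·2.138 = 89.7; c'Δl = 4.28; W sinα = 18.7
Slice 4: Δl = 2.0/cos26.0° = 2.225 m; N'_4 = 68·cos26.0° − 3·2.225 = 54.4; c'Δl = 4.45; W sinα = 29.8
Slice 5: Δl = 1.3/cos39.8° = 1.692 m; N'_5 = 16·cos39.8° − 5·1.692 = 3.8; c'Δl = 3.38; W sinα = 10.2
Σc'Δl = 18.4 kN/m; ΣN' = 211.4 kN/m; ΣW sinα = 52.1 kN/m
Resisting = 18.4 + 211.4·tan30.9° = 18.4 + 126.5 = 144.9 kN/m
FS = 144.9 / 52.1 = 2.780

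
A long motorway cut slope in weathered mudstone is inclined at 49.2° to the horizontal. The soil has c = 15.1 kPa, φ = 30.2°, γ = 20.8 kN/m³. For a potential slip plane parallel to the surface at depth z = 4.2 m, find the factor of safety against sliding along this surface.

FS = 0.85

For an infinite slope with a slip plane parallel to the surface (no pore pressure): FS = [c + γz cos²β tanφ] / [γz sinβ cosβ].
γz = 20.8·4.2 = 87.36 kN/m²
Numerator = 15.1 + 87.36·cos²49.2°·tan30.2° = 15.1 + 87.36·0.4270·0.5820 = 36.809 kPa
Denominator = 87.36·sin49.2°·cos49.2° = 87.36·0.7570·0.6534 = 43.211 kPa
FS = 36.809 / 43.211 = 0.852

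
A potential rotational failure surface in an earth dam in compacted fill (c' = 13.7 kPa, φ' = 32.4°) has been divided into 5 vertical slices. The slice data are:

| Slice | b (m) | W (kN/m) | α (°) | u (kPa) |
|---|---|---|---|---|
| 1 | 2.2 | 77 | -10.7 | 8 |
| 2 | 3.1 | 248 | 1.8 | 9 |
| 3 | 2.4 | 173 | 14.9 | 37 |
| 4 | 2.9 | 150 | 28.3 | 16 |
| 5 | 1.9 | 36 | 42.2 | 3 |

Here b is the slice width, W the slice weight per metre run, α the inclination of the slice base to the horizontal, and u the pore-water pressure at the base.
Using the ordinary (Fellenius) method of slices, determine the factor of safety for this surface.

FS = 3.56

Ordinary method of slices: FS = Σ[c'·Δl_i + (W_i cosα_i − u_i·Δl_i)·tanφ'] / Σ W_i sinα_i, with Δl_i = b_i / cosα_i.
Slice 1: Δl = 2.2/cos(-10.7°) = 2.239 m; N'_1 = 77·cos(-10.7°) − 8·2.239 = 57.7; c'Δl = 30.67; W sinα = -14.3
Slice 2: Δl = 3.1/cos1.8° = 3.102 m; N'_2 = 248·cos1.8° − 9·3.102 = 220.0; c'Δl = 42.49; W sinα = 7.8
Slice 3: Δl = 2.4/cos14.9° = 2.484 m; N'_3 = 173·cos14.9° − 37·2.484 = 75.3; c'Δl = 34.02; W sinα = 44.5
Slice 4: Δl = 2.9/cos28.3° = 3.294 m; N'_4 = 150·cos28.3° − 16·3.294 = 79.4; c'Δl = 45.12; W sinα = 71.1
Slice 5: Δl = 1.9/cos42.2° = 2.565 m; N'_5 = 36·cos42.2° − 3·2.565 = 19.0; c'Δl = 35.14; W sinα = 24.2
Σc'Δl = 187.4 kN/m; ΣN' = 451.4 kN/m; ΣW sinα = 133.3 kN/m
Resisting = 187.4 + 451.4·tan32.4° = 187.4 + 286.4 = 473.9 kN/m
FS = 473.9 / 133.3 = 3.556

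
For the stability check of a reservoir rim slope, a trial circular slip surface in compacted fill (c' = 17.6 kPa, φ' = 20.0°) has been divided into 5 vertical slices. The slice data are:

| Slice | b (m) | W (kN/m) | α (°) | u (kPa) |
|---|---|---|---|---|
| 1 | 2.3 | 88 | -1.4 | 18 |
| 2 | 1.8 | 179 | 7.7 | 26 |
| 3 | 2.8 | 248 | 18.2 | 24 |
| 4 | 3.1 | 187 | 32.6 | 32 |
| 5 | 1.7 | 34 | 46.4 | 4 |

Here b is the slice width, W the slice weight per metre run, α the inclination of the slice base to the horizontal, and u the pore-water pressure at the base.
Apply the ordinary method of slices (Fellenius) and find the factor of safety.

FS = 1.67

Ordinary method of slices: FS = Σ[c'·Δl_i + (W_i cosα_i − u_i·Δl_i)·tanφ'] / Σ W_i sinα_i, with Δl_i = b_i / cosα_i.
Slice 1: Δl = 2.3/cos(-1.4°) = 2.301 m; N'_1 = 88·cos(-1.4°) − 18·2.301 = 46.6; c'Δl = 40.49; W sinα = -2.2
Slice 2: Δl = 1.8/cos7.7° = 1.816 m; N'_2 = 179·cos7.7° − 26·1.816 = 130.2; c'Δl = 31.97; W sinα = 24.0
Slice 3: Δl = 2.8/cos18.2° = 2.947 m; N'_3 = 248·cos18.2° − 24·2.947 = 164.9; c'Δl = 51.88; W sinα = 77.5
Slice 4: Δl = 3.1/cos32.6° = 3.680 m; N'_4 = 187·cos32.6° − 32·3.680 = 39.8; c'Δl = 64.76; W sinα = 100.8
Slice 5: Δl = 1.7/cos46.4° = 2.465 m; N'_5 = 34·cos46.4° − 4·2.465 = 13.6; c'Δl = 43.39; W sinα = 24.6
Σc'Δl = 232.5 kN/m; ΣN' = 394.9 kN/m; ΣW sinα = 224.7 kN/m
Resisting = 232.5 + 394.9·tan20.0° = 232.5 + 143.7 = 376.2 kN/m
FS = 376.2 / 224.7 = 1.675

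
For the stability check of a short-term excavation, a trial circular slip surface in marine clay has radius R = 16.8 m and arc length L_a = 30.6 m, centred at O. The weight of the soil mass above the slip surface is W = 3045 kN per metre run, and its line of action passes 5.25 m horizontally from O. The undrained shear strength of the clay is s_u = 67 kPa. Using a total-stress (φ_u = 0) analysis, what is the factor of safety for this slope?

Taking moments about the centre O, the resisting moment is provided by the undrained shear strength acting along the arc:
M_R = s_u·L_a·R = 67·30.60·16.8 = 34443.4 kN·m/m
M_D = W·d = 3045·5.25 = 15986.2 kN·m/m
FS = M_R / M_D = 34443.4 / 15986.2 = 2.155

FS = 2.15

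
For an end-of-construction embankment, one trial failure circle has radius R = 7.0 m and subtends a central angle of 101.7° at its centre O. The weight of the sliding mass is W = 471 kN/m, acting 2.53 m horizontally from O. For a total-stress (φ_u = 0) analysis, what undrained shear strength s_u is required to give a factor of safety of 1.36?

FS = s_u·L_a·R / (W·d), so s_u = FS·W·d / (L_a·R).
Arc length L_a = R·θ = 7.0·(101.7°·π/180) = 7.0·1.7750 = 12.42 m
s_u = 1.36·471·2.53 / (12.42·7.0) = 1620.6 / 86.97 = 18.63 kPa

s_u = 18.6 kPa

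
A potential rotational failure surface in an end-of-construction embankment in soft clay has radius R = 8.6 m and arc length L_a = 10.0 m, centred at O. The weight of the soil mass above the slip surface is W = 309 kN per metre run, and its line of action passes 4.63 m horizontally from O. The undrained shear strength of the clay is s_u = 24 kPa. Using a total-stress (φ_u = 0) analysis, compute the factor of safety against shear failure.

Taking moments about the centre O, the resisting moment is provided by the undrained shear strength acting along the arc:
M_R = s_u·L_a·R = 24·10.00·8.6 = 2064.0 kN·m/m
M_D = W·d = 309·4.63 = 1430.7 kN·m/m
FS = M_R / M_D = 2064.0 / 1430.7 = 1.443

FS = 1.44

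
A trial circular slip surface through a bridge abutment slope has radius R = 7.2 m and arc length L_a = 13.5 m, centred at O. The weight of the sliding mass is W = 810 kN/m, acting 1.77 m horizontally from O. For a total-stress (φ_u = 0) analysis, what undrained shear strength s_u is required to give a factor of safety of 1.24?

FS = s_u·L_a·R / (W·d), so s_u = FS·W·d / (L_a·R).
s_u = 1.24·810·1.77 / (13.50·7.2) = 1777.8 / 97.20 = 18.29 kPa

s_u = 18.3 kPa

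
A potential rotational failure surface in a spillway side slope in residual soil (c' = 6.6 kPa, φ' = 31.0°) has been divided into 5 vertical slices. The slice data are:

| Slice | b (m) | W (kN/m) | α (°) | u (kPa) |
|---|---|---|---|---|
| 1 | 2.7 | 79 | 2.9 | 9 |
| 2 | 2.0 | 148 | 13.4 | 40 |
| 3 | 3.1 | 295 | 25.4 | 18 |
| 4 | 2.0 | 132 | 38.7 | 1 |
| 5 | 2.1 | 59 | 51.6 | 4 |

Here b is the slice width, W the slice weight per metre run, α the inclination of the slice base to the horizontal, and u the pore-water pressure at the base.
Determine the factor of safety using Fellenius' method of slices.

Ordinary method of slices: FS = Σ[c'·Δl_i + (W_i cosα_i − u_i·Δl_i)·tanφ'] / Σ W_i sinα_i, with Δl_i = b_i / cosα_i.
Slice 1: Δl = 2.7/cos2.9° = 2.703 m; N'_1 = 79·cos2.9° − 9·2.703 = 54.6; c'Δl = 17.84; W sinα = 4.0
Slice 2: Δl = 2.0/cos13.4° = 2.056 m; N'_2 = 148·cos13.4° − 40·2.056 = 61.7; c'Δl = 13.57; W sinα = 34.3
Slice 3: Δl = 3.1/cos25.4° = 3.432 m; N'_3 = 295·cos25.4° − 18·3.432 = 204.7; c'Δl = 22.65; W sinα = 126.5
Slice 4: Δl = 2.0/cos38.7° = 2.563 m; N'_4 = 132·cos38.7° − 1·2.563 = 100.5; c'Δl = 16.91; W sinα = 82.5
Slice 5: Δl = 2.1/cos51.6° = 3.381 m; N'_5 = 59·cos51.6° − 4·3.381 = 23.1; c'Δl = 22.31; W sinα = 46.2
Σc'Δl = 93.3 kN/m; ΣN' = 444.6 kN/m; ΣW sinα = 293.6 kN/m
Resisting = 93.3 + 444.6·tan31.0° = 93.3 + 267.1 = 360.4 kN/m
FS = 360.4 / 293.6 = 1.228

FS = 1.23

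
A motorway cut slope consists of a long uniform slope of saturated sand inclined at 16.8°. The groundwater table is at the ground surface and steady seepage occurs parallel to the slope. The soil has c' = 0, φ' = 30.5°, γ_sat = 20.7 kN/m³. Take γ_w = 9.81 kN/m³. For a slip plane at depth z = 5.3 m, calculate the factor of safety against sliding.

With seepage parallel to the slope and the water table at the surface, the effective normal stress on the slip plane uses the buoyant unit weight γ' = γ_sat − γ_w while the driving shear stress uses γ_sat:
FS = [c' + γ' z cos²β tanφ'] / [γ_sat z sinβ cosβ]
(For c' = 0 this reduces to FS = (γ'/γ_sat)·tanφ'/tanβ.)
γ' = 20.7 − 9.81 = 10.89 kN/m³
Numerator = 0.0 + 10.89·5.3·cos²16.8°·tan30.5° = 0.0 + 10.89·5.3·0.9165·0.5890 = 31.158 kPa
Denominator = 20.7·5.3·sin16.8°·cos16.8° = 20.7·5.3·0.2890·0.9573 = 30.356 kPa
FS = 31.158 / 30.356 = 1.026

FS = 1.03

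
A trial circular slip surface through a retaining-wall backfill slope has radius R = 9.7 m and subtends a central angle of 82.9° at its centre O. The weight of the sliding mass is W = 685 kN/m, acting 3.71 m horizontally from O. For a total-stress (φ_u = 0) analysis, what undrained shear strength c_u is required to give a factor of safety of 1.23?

FS = c_u·L_a·R / (W·d), so c_u = FS·W·d / (L_a·R).
Arc length L_a = R·θ = 9.7·(82.9°·π/180) = 9.7·1.4469 = 14.03 m
c_u = 1.23·685·3.71 / (14.03·9.7) = 3125.9 / 136.14 = 22.96 kPa

c_u = 23.0 kPa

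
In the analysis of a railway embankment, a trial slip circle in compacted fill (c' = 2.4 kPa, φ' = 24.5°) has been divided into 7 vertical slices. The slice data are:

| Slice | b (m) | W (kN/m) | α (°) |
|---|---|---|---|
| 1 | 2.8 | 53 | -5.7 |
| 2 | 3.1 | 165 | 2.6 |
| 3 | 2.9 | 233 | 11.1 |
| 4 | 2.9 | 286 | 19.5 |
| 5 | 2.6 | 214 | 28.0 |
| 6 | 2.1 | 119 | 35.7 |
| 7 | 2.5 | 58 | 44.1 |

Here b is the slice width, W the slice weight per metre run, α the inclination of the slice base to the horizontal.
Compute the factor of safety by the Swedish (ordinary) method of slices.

FS = 1.49

Ordinary method of slices: FS = Σ[c'·Δl_i + (W_i cosα_i)·tanφ'] / Σ W_i sinα_i, with Δl_i = b_i / cosα_i.
Slice 1: Δl = 2.8/cos(-5.7°) = 2.814 m; N'_1 = 53·cos(-5.7°) = 52.7; c'Δl = 6.75; W sinα = -5.3
Slice 2: Δl = 3.1/cos2.6° = 3.103 m; N'_2 = 165·cos2.6° = 164.8; c'Δl = 7.45; W sinα = 7.5
Slice 3: Δl = 2.9/cos11.1° = 2.955 m; N'_3 = 233·cos11.1° = 228.6; c'Δl = 7.09; W sinα = 44.9
Slice 4: Δl = 2.9/cos19.5° = 3.076 m; N'_4 = 286·cos19.5° = 269.6; c'Δl = 7.38; W sinα = 95.5
Slice 5: Δl = 2.6/cos28.0° = 2.945 m; N'_5 = 214·cos28.0° = 189.0; c'Δl = 7.07; W sinα = 100.5
Slice 6: Δl = 2.1/cos35.7° = 2.586 m; N'_6 = 119·cos35.7° = 96.6; c'Δl = 6.21; W sinα = 69.4
Slice 7: Δl = 2.5/cos44.1° = 3.481 m; N'_7 = 58·cos44.1° = 41.7; c'Δl = 8.36; W sinα = 40.4
Σc'Δl = 50.3 kN/m; ΣN' = 1043.0 kN/m; ΣW sinα = 352.8 kN/m
Resisting = 50.3 + 1043.0·tan24.5° = 50.3 + 475.3 = 525.6 kN/m
FS = 525.6 / 352.8 = 1.490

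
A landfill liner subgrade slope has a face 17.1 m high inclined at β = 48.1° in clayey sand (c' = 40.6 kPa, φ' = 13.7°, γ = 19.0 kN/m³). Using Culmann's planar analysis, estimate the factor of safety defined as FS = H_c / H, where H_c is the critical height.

H_c = (4c'/γ) · sinβ cosφ' / [1 − cos(β − φ')]
    = (4·40.6/19.0) · sin48.1°·cos13.7° / [1 − cos34.4°]
    = 8.547 · 0.7231 / 0.1749 = 35.34 m
FS = H_c / H = 35.34 / 17.1 = 2.067

FS = 2.07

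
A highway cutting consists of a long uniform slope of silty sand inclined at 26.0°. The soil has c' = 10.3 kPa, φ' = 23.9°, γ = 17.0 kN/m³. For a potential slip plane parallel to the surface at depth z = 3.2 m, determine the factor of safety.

FS = 1.39

For an infinite slope with a slip plane parallel to the surface (no pore pressure): FS = [c' + γz cos²β tanφ'] / [γz sinβ cosβ].
γz = 17.0·3.2 = 54.40 kN/m²
Numerator = 10.3 + 54.40·cos²26.0°·tan23.9° = 10.3 + 54.40·0.8078·0.4431 = 29.774 kPa
Denominator = 54.40·sin26.0°·cos26.0° = 54.40·0.4384·0.8988 = 21.434 kPa
FS = 29.774 / 21.434 = 1.389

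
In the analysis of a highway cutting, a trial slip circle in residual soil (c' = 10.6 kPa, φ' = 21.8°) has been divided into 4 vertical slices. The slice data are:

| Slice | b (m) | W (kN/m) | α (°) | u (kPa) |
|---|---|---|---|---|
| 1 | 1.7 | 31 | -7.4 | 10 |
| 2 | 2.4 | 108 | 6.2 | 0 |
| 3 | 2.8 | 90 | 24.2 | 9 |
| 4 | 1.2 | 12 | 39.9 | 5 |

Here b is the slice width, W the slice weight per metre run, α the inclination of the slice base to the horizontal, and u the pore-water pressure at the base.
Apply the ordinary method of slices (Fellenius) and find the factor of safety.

Ordinary method of slices: FS = Σ[c'·Δl_i + (W_i cosα_i − u_i·Δl_i)·tanφ'] / Σ W_i sinα_i, with Δl_i = b_i / cosα_i.
Slice 1: Δl = 1.7/cos(-7.4°) = 1.714 m; N'_1 = 31·cos(-7.4°) − 10·1.714 = 13.6; c'Δl = 18.17; W sinα = -4.0
Slice 2: Δl = 2.4/cos6.2° = 2.414 m; N'_2 = 108·cos6.2° − 0·2.414 = 107.4; c'Δl = 25.59; W sinα = 11.7
Slice 3: Δl = 2.8/cos24.2° = 3.070 m; N'_3 = 90·cos24.2° − 9·3.070 = 54.5; c'Δl = 32.54; W sinα = 36.9
Slice 4: Δl = 1.2/cos39.9° = 1.564 m; N'_4 = 12·cos39.9° − 5·1.564 = 1.4; c'Δl = 16.58; W sinα = 7.7
Σc'Δl = 92.9 kN/m; ΣN' = 176.8 kN/m; ΣW sinα = 52.3 kN/m
Resisting = 92.9 + 176.8·tan21.8° = 92.9 + 70.7 = 163.6 kN/m
FS = 163.6 / 52.3 = 3.130

FS = 3.13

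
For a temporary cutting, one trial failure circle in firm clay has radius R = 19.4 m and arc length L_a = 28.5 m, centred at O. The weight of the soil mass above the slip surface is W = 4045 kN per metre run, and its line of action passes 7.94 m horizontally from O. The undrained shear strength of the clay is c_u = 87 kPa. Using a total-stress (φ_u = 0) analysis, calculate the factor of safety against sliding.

FS = 1.50

Taking moments about the centre O, the resisting moment is provided by the undrained shear strength acting along the arc:
M_R = c_u·L_a·R = 87·28.50·19.4 = 48102.3 kN·m/m
M_D = W·d = 4045·7.94 = 32117.3 kN·m/m
FS = M_R / M_D = 48102.3 / 32117.3 = 1.498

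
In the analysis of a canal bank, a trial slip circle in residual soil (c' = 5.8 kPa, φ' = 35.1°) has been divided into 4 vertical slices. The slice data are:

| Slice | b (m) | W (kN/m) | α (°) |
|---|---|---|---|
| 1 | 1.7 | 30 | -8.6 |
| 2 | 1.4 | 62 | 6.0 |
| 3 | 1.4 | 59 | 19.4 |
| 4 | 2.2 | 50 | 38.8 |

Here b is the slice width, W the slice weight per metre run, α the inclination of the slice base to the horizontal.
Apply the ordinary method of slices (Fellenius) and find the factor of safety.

Ordinary method of slices: FS = Σ[c'·Δl_i + (W_i cosα_i)·tanφ'] / Σ W_i sinα_i, with Δl_i = b_i / cosα_i.
Slice 1: Δl = 1.7/cos(-8.6°) = 1.719 m; N'_1 = 30·cos(-8.6°) = 29.7; c'Δl = 9.97; W sinα = -4.5
Slice 2: Δl = 1.4/cos6.0° = 1.408 m; N'_2 = 62·cos6.0° = 61.7; c'Δl = 8.16; W sinα = 6.5
Slice 3: Δl = 1.4/cos19.4° = 1.484 m; N'_3 = 59·cos19.4° = 55.7; c'Δl = 8.61; W sinα = 19.6
Slice 4: Δl = 2.2/cos38.8° = 2.823 m; N'_4 = 50·cos38.8° = 39.0; c'Δl = 16.37; W sinα = 31.3
Σc'Δl = 43.1 kN/m; ΣN' = 185.9 kN/m; ΣW sinα = 52.9 kN/m
Resisting = 43.1 + 185.9·tan35.1° = 43.1 + 130.7 = 173.8 kN/m
FS = 173.8 / 52.9 = 3.284

FS = 3.28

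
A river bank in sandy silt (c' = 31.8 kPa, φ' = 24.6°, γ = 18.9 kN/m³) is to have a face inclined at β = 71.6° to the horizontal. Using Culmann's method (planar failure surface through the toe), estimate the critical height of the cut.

Culmann's analysis gives the critical failure plane at α_cr = (β + φ')/2 = (71.6 + 24.6)/2 = 48.1°, and the critical height
H_c = (4c'/γ) · sinβ cosφ' / [1 − cos(β − φ')]
    = (4·31.8/18.9) · sin71.6°·cos24.6° / [1 − cos(47.0°)]
    = 6.730 · 0.9489·0.9092 / [1 − 0.6820]
    = 6.730 · 0.8628 / 0.3180
    = 18.26 m

H_c = 18.26 m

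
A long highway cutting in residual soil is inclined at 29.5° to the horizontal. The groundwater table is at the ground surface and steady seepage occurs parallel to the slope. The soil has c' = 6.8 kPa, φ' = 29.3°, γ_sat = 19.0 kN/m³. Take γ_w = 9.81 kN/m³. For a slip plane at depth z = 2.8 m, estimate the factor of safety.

With seepage parallel to the slope and the water table at the surface, the effective normal stress on the slip plane uses the buoyant unit weight γ' = γ_sat − γ_w while the driving shear stress uses γ_sat:
FS = [c' + γ' z cos²β tanφ'] / [γ_sat z sinβ cosβ]
γ' = 19.0 − 9.81 = 9.19 kN/m³
Numerator = 6.8 + 9.19·2.8·cos²29.5°·tan29.3° = 6.8 + 9.19·2.8·0.7575·0.5612 = 17.739 kPa
Denominator = 19.0·2.8·sin29.5°·cos29.5° = 19.0·2.8·0.4924·0.8704 = 22.801 kPa
FS = 17.739 / 22.801 = 0.778

FS = 0.78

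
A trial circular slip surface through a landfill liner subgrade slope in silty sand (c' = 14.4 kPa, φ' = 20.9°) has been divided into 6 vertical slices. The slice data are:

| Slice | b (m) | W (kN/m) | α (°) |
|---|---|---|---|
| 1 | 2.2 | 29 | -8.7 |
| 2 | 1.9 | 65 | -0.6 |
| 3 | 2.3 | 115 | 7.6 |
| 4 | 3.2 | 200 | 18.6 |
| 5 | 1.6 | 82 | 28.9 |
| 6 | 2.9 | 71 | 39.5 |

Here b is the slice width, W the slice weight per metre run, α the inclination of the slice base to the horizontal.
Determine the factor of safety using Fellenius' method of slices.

Ordinary method of slices: FS = Σ[c'·Δl_i + (W_i cosα_i)·tanφ'] / Σ W_i sinα_i, with Δl_i = b_i / cosα_i.
Slice 1: Δl = 2.2/cos(-8.7°) = 2.226 m; N'_1 = 29·cos(-8.7°) = 28.7; c'Δl = 32.05; W sinα = -4.4
Slice 2: Δl = 1.9/cos(-0.6°) = 1.900 m; N'_2 = 65·cos(-0.6°) = 65.0; c'Δl = 27.36; W sinα = -0.7
Slice 3: Δl = 2.3/cos7.6° = 2.320 m; N'_3 = 115·cos7.6° = 114.0; c'Δl = 33.41; W sinα = 15.2
Slice 4: Δl = 3.2/cos18.6° = 3.376 m; N'_4 = 200·cos18.6° = 189.6; c'Δl = 48.62; W sinα = 63.8
Slice 5: Δl = 1.6/cos28.9° = 1.828 m; N'_5 = 82·cos28.9° = 71.8; c'Δl = 26.32; W sinα = 39.6
Slice 6: Δl = 2.9/cos39.5° = 3.758 m; N'_6 = 71·cos39.5° = 54.8; c'Δl = 54.12; W sinα = 45.2
Σc'Δl = 221.9 kN/m; ΣN' = 523.8 kN/m; ΣW sinα = 158.7 kN/m
Resisting = 221.9 + 523.8·tan20.9° = 221.9 + 200.0 = 421.9 kN/m
FS = 421.9 / 158.7 = 2.658

FS = 2.66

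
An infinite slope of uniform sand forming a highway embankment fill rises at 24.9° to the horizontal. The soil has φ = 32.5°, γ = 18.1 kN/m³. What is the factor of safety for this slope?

For a dry cohesionless infinite slope the factor of safety is FS = tanφ / tanβ.
FS = tan32.5° / tan24.9° = 0.6371 / 0.4642 = 1.372

FS = 1.37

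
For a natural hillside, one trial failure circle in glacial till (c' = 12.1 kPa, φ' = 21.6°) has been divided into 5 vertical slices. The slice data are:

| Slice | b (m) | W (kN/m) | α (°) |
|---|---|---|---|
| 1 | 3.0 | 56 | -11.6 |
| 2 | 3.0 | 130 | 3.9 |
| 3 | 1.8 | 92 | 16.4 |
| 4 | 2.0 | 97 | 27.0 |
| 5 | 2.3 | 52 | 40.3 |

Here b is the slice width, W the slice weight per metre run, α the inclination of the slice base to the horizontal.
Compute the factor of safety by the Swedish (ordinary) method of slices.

FS = 3.14

Ordinary method of slices: FS = Σ[c'·Δl_i + (W_i cosα_i)·tanφ'] / Σ W_i sinα_i, with Δl_i = b_i / cosα_i.
Slice 1: Δl = 3.0/cos(-11.6°) = 3.063 m; N'_1 = 56·cos(-11.6°) = 54.9; c'Δl = 37.06; W sinα = -11.3
Slice 2: Δl = 3.0/cos3.9° = 3.007 m; N'_2 = 130·cos3.9° = 129.7; c'Δl = 36.38; W sinα = 8.8
Slice 3: Δl = 1.8/cos16.4° = 1.876 m; N'_3 = 92·cos16.4° = 88.3; c'Δl = 22.70; W sinα = 26.0
Slice 4: Δl = 2.0/cos27.0° = 2.245 m; N'_4 = 97·cos27.0° = 86.4; c'Δl = 27.16; W sinα = 44.0
Slice 5: Δl = 2.3/cos40.3° = 3.016 m; N'_5 = 52·cos40.3° = 39.7; c'Δl = 36.49; W sinα = 33.6
Σc'Δl = 159.8 kN/m; ΣN' = 398.9 kN/m; ΣW sinα = 101.2 kN/m
Resisting = 159.8 + 398.9·tan21.6° = 159.8 + 157.9 = 317.7 kN/m
FS = 317.7 / 101.2 = 3.139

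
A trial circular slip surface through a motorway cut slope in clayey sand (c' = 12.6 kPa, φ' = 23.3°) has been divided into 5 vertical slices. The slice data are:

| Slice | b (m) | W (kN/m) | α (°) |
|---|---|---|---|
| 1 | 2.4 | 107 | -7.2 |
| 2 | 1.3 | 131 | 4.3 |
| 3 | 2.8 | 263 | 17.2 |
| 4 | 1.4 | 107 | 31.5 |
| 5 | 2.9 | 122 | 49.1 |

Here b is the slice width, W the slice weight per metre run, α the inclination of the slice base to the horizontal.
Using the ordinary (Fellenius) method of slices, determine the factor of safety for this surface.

Ordinary method of slices: FS = Σ[c'·Δl_i + (W_i cosα_i)·tanφ'] / Σ W_i sinα_i, with Δl_i = b_i / cosα_i.
Slice 1: Δl = 2.4/cos(-7.2°) = 2.419 m; N'_1 = 107·cos(-7.2°) = 106.2; c'Δl = 30.48; W sinα = -13.4
Slice 2: Δl = 1.3/cos4.3° = 1.304 m; N'_2 = 131·cos4.3° = 130.6; c'Δl = 16.43; W sinα = 9.8
Slice 3: Δl = 2.8/cos17.2° = 2.931 m; N'_3 = 263·cos17.2° = 251.2; c'Δl = 36.93; W sinα = 77.8
Slice 4: Δl = 1.4/cos31.5° = 1.642 m; N'_4 = 107·cos31.5° = 91.2; c'Δl = 20.69; W sinα = 55.9
Slice 5: Δl = 2.9/cos49.1° = 4.429 m; N'_5 = 122·cos49.1° = 79.9; c'Δl = 55.81; W sinα = 92.2
Σc'Δl = 160.3 kN/m; ΣN' = 659.1 kN/m; ΣW sinα = 222.3 kN/m
Resisting = 160.3 + 659.1·tan23.3° = 160.3 + 283.9 = 444.2 kN/m
FS = 444.2 / 222.3 = 1.998

FS = 2.00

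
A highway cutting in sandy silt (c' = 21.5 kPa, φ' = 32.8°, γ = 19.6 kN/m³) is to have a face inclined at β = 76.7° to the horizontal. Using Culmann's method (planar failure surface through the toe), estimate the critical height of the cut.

Culmann's analysis gives the critical failure plane at α_cr = (β + φ')/2 = (76.7 + 32.8)/2 = 54.8°, and the critical height
H_c = (4c'/γ) · sinβ cosφ' / [1 − cos(β − φ')]
    = (4·21.5/19.6) · sin76.7°·cos32.8° / [1 − cos(43.9°)]
    = 4.388 · 0.9732·0.8406 / [1 − 0.7206]
    = 4.388 · 0.8180 / 0.2794
    = 12.84 m

H_c = 12.84 m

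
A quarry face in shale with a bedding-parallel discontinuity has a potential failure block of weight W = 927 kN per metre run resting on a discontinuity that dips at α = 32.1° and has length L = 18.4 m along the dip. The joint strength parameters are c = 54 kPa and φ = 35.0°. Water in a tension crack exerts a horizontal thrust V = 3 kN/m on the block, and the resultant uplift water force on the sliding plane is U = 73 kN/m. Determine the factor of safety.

FS = 3.01

Resolving the block weight along and normal to the plane and applying the Mohr–Coulomb strength on the joint:
N' = W cosα − U − V sinα = 927·cos32.1° − 73 − 3·sin32.1° = 710.7 kN/m
Driving force T = W sinα + V cosα = 927·sin32.1° + 3·cos32.1° = 495.1 kN/m
Resisting force R = c·L + N'·tanφ = 54·18.4 + 710.7·tan35.0° = 993.6 + 497.6 = 1491.2 kN/m
FS = R / T = 1491.2 / 495.1 = 3.012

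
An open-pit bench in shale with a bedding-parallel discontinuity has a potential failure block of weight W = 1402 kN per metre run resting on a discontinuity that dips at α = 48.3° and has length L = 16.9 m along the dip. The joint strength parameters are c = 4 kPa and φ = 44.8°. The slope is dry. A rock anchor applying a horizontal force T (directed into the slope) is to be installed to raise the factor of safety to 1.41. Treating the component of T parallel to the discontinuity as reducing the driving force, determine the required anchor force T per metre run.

T = 287 kN/m

Resolving forces along and normal to the sliding plane, with the horizontal anchor force T adding T·sinα to the effective normal force and T·cosα acting up the plane against the driving force:
FS = [cL + (W cosα + T sinα) tanφ] / [W sinα − T cosα]
Without the anchor: N' = 932.7 kN/m, driving T_d = 1046.8 kN/m, resisting R = 4·16.9 + 932.7·tan44.8° = 993.8 kN/m, FS = 0.95.
Setting FS = 1.41 and solving for T:
1.41·(1046.8 − T cos48.3°) = 993.8 + T sin48.3°·tan44.8°
T·(sin48.3°·tan44.8° + 1.41·cos48.3°) = 1.41·1046.8 − 993.8
T·(0.7466·0.9930 + 1.41·0.6652) = 1476.0 − 993.8 = 482.2
T·1.6794 = 482.2
T = 287.1 kN/m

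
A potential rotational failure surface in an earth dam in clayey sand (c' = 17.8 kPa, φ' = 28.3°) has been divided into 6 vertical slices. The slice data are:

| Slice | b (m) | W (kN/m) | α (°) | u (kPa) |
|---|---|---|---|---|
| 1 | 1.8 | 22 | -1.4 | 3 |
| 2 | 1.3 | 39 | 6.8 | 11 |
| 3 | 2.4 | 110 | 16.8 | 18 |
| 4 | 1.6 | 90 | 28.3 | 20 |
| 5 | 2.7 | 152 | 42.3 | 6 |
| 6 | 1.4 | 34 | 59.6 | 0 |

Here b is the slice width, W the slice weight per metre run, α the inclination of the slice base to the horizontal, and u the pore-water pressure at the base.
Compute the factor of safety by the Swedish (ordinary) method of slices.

FS = 1.82

Ordinary method of slices: FS = Σ[c'·Δl_i + (W_i cosα_i − u_i·Δl_i)·tanφ'] / Σ W_i sinα_i, with Δl_i = b_i / cosα_i.
Slice 1: Δl = 1.8/cos(-1.4°) = 1.801 m; N'_1 = 22·cos(-1.4°) − 3·1.801 = 16.6; c'Δl = 32.05; W sinα = -0.5
Slice 2: Δl = 1.3/cos6.8° = 1.309 m; N'_2 = 39·cos6.8° − 11·1.309 = 24.3; c'Δl = 23.30; W sinα = 4.6
Slice 3: Δl = 2.4/cos16.8° = 2.507 m; N'_3 = 110·cos16.8° − 18·2.507 = 60.2; c'Δl = 44.62; W sinα = 31.8
Slice 4: Δl = 1.6/cos28.3° = 1.817 m; N'_4 = 90·cos28.3° − 20·1.817 = 42.9; c'Δl = 32.35; W sinα = 42.7
Slice 5: Δl = 2.7/cos42.3° = 3.650 m; N'_5 = 152·cos42.3° − 6·3.650 = 90.5; c'Δl = 64.98; W sinα = 102.3
Slice 6: Δl = 1.4/cos59.6° = 2.767 m; N'_6 = 34·cos59.6° − 0·2.767 = 17.2; c'Δl = 49.25; W sinα = 29.3
Σc'Δl = 246.5 kN/m; ΣN' = 251.7 kN/m; ΣW sinα = 210.2 kN/m
Resisting = 246.5 + 251.7·tan28.3° = 246.5 + 135.5 = 382.1 kN/m
FS = 382.1 / 210.2 = 1.818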